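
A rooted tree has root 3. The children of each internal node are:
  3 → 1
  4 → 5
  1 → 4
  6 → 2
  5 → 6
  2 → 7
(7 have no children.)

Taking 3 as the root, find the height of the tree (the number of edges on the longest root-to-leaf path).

6

7 sits deepest: 3 – 1 – 4 – 5 – 6 – 2 – 7 — 6 edges from the root.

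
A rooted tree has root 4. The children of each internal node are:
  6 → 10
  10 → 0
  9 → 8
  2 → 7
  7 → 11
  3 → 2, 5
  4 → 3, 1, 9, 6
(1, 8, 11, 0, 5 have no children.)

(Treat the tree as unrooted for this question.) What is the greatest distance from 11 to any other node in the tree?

7

A farthest node from 11 is 0.
The path 11 – 7 – 2 – 3 – 4 – 6 – 10 – 0 has 7 edges.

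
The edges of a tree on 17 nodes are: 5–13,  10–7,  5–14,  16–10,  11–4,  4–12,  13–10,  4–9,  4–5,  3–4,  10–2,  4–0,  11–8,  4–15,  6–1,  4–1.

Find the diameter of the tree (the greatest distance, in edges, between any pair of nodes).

6

BFS from 7 reaches 8 last, at distance 6; BFS from 8 confirms no node is farther.
Path: 7-10-13-5-4-11-8.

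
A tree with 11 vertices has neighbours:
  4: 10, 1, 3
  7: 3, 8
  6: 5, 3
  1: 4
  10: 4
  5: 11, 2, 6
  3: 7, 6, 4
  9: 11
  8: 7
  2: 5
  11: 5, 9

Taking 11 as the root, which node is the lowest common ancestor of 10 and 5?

5

Ancestors of 10 (toward the root): 10, 4, 3, 6, 5, 11.
Ancestors of 5: 5, 11.
The deepest node appearing in both lists is 5.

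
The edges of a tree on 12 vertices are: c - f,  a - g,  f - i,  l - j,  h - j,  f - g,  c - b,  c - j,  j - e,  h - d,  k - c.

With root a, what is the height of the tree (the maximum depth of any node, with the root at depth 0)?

6

The longest root-to-leaf path is a → g → f → c → j → h → d (6 edges).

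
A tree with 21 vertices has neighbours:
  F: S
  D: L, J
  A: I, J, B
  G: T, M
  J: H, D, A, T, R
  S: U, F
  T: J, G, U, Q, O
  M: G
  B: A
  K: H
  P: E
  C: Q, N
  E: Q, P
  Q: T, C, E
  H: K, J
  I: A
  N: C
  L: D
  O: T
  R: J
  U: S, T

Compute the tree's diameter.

BFS from N reaches K last, at distance 6; BFS from K confirms no node is farther.
Path: N – C – Q – T – J – H – K.

6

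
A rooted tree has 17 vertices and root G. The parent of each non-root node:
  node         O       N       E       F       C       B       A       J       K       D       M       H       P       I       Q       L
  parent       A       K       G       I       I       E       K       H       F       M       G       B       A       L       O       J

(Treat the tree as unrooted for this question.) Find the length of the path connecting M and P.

The path is M–G–E–B–H–J–L–I–F–K–A–P, which has 11 edges.

11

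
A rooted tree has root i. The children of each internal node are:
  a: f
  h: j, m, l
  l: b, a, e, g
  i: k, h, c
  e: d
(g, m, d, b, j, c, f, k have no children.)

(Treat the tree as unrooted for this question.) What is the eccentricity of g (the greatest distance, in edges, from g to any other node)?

A farthest node from g is k (c also at distance 4).
The path g–l–h–i–k has 4 edges.

4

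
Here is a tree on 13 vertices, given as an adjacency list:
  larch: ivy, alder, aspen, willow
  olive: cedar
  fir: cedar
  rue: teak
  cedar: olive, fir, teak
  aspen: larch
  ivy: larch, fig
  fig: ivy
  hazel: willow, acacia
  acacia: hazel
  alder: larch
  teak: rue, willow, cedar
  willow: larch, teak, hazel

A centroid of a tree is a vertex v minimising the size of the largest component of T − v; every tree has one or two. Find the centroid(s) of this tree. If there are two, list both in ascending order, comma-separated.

Delete willow: the remaining components have sizes 5, 5, 2. Max 5 ≤ 6, so willow is a centroid.
No neighbour of willow does as well, so willow is the unique centroid.

willow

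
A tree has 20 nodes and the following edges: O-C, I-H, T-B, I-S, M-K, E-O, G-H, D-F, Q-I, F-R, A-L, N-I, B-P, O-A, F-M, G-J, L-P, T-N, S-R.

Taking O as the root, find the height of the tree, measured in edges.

12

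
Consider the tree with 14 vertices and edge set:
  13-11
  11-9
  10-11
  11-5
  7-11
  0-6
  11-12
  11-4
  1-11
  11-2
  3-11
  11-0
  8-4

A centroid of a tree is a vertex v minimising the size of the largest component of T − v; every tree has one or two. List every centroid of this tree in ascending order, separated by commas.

Delete 11: the remaining components have sizes 2, 2, 1, 1, 1, 1, 1, 1, 1, 1, 1. Max 2 ≤ 7, so 11 is a centroid.
No neighbour of 11 does as well, so 11 is the unique centroid.

11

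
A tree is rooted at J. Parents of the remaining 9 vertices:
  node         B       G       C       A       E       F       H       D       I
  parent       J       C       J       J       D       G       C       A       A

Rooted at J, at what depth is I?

2

Climbing from I to the root: I–A–J. That's 2 steps.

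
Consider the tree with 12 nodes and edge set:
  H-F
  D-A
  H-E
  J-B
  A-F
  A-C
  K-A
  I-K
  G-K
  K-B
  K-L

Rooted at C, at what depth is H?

C–A–F–H — 3 edges.

3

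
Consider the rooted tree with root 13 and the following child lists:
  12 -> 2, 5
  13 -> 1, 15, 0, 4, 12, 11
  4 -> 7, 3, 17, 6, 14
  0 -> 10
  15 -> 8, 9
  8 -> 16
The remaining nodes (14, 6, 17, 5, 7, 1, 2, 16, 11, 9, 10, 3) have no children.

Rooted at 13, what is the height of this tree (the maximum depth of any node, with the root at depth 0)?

The longest root-to-leaf path is 13–15–8–16 (3 edges).

3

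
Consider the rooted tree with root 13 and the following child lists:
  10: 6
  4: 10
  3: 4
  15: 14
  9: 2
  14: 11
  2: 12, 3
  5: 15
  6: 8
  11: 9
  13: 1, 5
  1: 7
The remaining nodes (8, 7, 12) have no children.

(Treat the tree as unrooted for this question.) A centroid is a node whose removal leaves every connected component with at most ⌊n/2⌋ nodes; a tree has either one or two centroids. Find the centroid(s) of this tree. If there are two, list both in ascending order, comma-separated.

Delete 9: the remaining components have sizes 7, 7. Max 7 ≤ 7, so 9 is a centroid.
No neighbour of 9 does as well, so 9 is the unique centroid.

9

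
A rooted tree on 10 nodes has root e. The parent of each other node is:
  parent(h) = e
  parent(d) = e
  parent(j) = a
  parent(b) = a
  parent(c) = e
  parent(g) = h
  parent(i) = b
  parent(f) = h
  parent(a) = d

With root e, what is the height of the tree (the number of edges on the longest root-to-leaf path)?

The longest root-to-leaf path is e-d-a-b-i (4 edges).

4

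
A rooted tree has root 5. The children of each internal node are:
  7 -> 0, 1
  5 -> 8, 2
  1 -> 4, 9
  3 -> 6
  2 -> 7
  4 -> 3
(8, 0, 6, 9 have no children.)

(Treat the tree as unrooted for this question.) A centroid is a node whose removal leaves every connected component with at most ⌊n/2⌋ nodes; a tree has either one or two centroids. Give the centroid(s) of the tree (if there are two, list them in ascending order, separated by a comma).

If 1 is removed the pieces have sizes 5, 3, 1, all ≤ ⌊10/2⌋ = 5.
Its neighbour 7 also leaves a largest component of size 5, so both are centroids.

1, 7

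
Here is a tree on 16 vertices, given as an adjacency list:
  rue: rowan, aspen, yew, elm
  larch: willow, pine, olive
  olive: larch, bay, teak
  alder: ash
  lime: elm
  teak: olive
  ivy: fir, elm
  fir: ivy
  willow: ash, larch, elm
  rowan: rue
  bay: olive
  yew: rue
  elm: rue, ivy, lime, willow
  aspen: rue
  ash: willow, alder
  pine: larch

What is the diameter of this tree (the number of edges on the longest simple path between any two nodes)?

A longest path is bay – olive – larch – willow – elm – rue – rowan, with 6 edges.

6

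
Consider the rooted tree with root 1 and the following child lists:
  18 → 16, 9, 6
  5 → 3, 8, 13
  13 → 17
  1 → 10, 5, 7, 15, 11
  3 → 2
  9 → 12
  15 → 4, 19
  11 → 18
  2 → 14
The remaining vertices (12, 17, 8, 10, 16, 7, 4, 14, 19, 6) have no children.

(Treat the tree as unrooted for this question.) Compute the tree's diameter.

A longest path is 12 – 9 – 18 – 11 – 1 – 5 – 3 – 2 – 14, with 8 edges.

8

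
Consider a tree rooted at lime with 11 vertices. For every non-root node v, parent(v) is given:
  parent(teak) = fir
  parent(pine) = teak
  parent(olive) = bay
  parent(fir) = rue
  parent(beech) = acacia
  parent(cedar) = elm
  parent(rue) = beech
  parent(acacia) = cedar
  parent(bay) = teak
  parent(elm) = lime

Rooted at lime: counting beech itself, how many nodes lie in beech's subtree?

7

Descendants of beech (including itself): beech, rue, fir, teak, bay, pine, olive. That's 7.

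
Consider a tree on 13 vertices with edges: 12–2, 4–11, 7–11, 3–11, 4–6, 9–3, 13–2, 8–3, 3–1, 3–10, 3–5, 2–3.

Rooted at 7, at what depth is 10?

Climbing from 10 to the root: 10 – 3 – 11 – 7. That's 3 steps.

3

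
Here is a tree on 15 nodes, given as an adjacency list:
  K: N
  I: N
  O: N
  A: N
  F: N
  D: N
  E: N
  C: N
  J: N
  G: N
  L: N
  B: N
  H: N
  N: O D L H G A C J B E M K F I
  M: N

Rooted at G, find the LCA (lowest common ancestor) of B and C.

Ancestors of B (toward the root): B, N, G.
Ancestors of C: C, N, G.
The deepest node appearing in both lists is N.

N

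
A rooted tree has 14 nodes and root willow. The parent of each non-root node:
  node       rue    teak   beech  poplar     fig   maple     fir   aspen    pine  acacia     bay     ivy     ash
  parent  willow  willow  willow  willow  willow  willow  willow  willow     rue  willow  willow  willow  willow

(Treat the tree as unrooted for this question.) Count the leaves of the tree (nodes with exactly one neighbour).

12

Degree-1 nodes: acacia, ash, aspen, bay, beech, fig, fir, ivy, maple, pine, poplar, teak — 12 of them.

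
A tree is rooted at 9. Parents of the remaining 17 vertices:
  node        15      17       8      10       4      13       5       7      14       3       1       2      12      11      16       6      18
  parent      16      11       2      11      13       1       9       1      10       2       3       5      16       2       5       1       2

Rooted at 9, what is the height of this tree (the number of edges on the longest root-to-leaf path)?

A deepest node is 4, reached by 9 – 5 – 2 – 3 – 1 – 13 – 4.
That path has 6 edges, so the height is 6.

6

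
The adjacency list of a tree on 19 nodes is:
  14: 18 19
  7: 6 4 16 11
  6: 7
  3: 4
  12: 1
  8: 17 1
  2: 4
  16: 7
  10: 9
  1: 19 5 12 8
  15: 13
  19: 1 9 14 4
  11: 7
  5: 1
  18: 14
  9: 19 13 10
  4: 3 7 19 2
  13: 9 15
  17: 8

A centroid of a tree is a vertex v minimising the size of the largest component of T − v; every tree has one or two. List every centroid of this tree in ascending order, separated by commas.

19

If 19 is removed the pieces have sizes 7, 5, 4, 2, all ≤ ⌊19/2⌋ = 9.
Every other node leaves some component of size > 9, so the centroid is unique.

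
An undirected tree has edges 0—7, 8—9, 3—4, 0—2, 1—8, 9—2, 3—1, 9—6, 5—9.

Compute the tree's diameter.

7

Starting from 4, a farthest node is 7 at distance 7.
One longest path: 4 – 3 – 1 – 8 – 9 – 2 – 0 – 7.
So the diameter is 7.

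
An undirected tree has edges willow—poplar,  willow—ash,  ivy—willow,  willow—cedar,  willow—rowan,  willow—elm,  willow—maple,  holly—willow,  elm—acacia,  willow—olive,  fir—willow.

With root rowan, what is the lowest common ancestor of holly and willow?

willow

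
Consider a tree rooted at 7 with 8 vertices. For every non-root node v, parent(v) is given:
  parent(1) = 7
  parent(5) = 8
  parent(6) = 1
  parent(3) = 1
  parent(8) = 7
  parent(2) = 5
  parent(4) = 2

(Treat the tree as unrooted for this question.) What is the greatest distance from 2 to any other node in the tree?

A farthest node from 2 is 3 (6 also at distance 5).
The path 2-5-8-7-1-3 has 5 edges.

5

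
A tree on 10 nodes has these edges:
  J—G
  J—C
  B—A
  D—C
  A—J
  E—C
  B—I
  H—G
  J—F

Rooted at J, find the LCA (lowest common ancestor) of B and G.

J

Ancestors of B (toward the root): B, A, J.
Ancestors of G: G, J.
The deepest node appearing in both lists is J.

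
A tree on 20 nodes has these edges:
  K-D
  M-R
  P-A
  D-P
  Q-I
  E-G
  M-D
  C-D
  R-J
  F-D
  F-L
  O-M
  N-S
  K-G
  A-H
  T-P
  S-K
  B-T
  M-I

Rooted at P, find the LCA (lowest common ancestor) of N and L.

Path N→root: N S K D P; path L→root: L F D P.
First common node: D.

D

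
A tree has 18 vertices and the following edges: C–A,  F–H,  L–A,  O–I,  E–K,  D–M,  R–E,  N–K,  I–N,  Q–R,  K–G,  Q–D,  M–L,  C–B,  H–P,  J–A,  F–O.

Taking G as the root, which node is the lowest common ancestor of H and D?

K

H's ancestor chain is H, F, O, I, N, K, G and D's is D, Q, R, E, K, G; they first meet at K.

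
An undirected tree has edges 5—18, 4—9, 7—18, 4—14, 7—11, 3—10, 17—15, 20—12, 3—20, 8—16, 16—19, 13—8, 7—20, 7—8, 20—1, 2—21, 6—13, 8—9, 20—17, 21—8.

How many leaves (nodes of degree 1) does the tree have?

Degree-1 nodes: 1, 2, 5, 6, 10, 11, 12, 14, 15, 19 — 10 of them.

10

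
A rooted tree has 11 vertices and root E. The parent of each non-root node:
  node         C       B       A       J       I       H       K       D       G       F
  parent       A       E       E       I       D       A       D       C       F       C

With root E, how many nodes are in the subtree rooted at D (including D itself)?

4

The subtree rooted at D contains: D, K, I, J — 4 nodes.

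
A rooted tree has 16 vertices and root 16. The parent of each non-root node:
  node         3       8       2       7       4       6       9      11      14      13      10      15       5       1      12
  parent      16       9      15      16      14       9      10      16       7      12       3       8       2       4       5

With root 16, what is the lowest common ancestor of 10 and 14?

Path 10→root: 10 3 16; path 14→root: 14 7 16.
First common node: 16.

16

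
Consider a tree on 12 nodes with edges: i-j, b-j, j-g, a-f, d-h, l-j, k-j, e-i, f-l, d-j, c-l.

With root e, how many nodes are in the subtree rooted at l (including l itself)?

4

The subtree rooted at l contains: l, c, f, a — 4 nodes.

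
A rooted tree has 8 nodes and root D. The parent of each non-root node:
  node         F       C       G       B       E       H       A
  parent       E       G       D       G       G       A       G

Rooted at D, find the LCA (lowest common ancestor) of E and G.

Ancestors of E (toward the root): E, G, D.
Ancestors of G: G, D.
The deepest node appearing in both lists is G.

G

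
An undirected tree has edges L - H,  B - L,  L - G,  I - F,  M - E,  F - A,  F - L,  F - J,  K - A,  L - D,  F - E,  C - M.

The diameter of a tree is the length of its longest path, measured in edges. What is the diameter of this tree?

5

Starting from C, a farthest node is B at distance 5.
One longest path: C–M–E–F–L–B.
So the diameter is 5.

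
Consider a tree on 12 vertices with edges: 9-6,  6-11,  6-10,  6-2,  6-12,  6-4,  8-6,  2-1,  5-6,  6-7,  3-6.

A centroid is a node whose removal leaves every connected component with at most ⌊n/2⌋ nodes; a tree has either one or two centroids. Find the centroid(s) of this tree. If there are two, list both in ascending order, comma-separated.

6

Delete 6: the remaining components have sizes 2, 1, 1, 1, 1, 1, 1, 1, 1, 1. Max 2 ≤ 6, so 6 is a centroid.
Every other node leaves some component of size > 6, so the centroid is unique.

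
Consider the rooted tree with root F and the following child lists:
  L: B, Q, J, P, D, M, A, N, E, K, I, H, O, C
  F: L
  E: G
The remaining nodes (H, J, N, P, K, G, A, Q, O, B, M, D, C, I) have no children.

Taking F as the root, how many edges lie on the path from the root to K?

2

Path from F to K: F → L → K, which has 2 edges.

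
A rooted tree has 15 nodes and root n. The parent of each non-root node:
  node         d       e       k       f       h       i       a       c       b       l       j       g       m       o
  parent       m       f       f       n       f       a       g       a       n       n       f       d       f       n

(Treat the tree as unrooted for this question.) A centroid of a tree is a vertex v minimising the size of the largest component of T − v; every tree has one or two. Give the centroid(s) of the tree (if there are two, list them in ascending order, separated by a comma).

If f is removed the pieces have sizes 6, 4, 1, 1, 1, 1, all ≤ ⌊15/2⌋ = 7.
Every other node leaves some component of size > 7, so the centroid is unique.

f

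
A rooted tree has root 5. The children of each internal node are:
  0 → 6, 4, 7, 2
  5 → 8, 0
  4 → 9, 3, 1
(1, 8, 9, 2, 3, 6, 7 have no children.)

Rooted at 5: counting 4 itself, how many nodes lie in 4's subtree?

Descendants of 4 (including itself): 4, 1, 3, 9. That's 4.

4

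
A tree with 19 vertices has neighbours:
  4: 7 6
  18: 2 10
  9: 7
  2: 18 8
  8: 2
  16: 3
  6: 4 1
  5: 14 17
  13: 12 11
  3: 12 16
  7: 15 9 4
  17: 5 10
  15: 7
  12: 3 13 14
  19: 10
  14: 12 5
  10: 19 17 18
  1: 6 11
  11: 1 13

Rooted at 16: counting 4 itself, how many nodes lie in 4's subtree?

4's subtree: {4, 7, 15, 9}, size 4.

4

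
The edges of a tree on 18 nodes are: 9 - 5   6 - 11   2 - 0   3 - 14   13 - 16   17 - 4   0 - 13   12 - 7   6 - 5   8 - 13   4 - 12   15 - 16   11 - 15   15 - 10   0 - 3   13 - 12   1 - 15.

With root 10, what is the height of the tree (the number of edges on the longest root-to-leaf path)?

6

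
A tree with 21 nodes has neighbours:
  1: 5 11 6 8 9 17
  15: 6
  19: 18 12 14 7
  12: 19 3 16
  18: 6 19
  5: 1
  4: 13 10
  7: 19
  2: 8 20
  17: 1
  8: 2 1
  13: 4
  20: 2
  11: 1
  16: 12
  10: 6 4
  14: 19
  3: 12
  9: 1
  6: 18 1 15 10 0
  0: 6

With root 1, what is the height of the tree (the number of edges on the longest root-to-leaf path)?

5

3 sits deepest: 1-6-18-19-12-3 — 5 edges from the root.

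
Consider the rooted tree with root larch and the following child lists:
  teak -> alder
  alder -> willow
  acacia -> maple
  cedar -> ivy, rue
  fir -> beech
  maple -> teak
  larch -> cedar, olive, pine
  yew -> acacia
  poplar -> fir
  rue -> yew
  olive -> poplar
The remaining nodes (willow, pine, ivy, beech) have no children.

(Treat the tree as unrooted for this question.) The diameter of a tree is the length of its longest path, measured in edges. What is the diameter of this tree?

A longest path is beech–fir–poplar–olive–larch–cedar–rue–yew–acacia–maple–teak–alder–willow, with 12 edges.

12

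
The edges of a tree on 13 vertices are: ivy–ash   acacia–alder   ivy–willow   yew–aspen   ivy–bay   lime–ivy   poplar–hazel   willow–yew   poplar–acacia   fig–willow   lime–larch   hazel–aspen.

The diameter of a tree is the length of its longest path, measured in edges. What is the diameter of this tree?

BFS from alder reaches larch last, at distance 9; BFS from larch confirms no node is farther.
Path: alder–acacia–poplar–hazel–aspen–yew–willow–ivy–lime–larch.

9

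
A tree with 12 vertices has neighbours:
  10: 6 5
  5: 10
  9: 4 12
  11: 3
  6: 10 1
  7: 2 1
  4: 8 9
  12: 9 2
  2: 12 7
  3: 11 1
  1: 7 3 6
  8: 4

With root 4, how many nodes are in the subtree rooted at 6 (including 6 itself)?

6's subtree: {6, 10, 5}, size 3.

3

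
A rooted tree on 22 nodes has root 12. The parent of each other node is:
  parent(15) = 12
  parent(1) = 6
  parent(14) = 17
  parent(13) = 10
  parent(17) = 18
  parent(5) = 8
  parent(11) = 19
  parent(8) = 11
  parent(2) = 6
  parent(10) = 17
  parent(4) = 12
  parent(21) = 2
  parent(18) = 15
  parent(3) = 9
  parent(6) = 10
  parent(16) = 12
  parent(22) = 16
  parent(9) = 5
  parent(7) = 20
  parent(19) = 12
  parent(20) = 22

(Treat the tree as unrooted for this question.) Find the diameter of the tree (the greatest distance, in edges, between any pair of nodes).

A longest path is 3 – 9 – 5 – 8 – 11 – 19 – 12 – 15 – 18 – 17 – 10 – 6 – 2 – 21, with 13 edges.

13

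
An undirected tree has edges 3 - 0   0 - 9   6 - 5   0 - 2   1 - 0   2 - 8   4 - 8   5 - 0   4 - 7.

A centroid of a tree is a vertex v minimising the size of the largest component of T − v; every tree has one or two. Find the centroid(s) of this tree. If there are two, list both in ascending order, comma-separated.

0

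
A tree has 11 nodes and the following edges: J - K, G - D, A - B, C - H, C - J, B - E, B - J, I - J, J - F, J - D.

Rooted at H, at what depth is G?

4

Path from H to G: H → C → J → D → G, which has 4 edges.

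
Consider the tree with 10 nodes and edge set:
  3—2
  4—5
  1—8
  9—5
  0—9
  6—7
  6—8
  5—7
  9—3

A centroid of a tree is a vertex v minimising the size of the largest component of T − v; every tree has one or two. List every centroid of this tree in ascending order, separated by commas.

5

Delete 5: the remaining components have sizes 4, 4, 1. Max 4 ≤ 5, so 5 is a centroid.
Every other node leaves some component of size > 5, so the centroid is unique.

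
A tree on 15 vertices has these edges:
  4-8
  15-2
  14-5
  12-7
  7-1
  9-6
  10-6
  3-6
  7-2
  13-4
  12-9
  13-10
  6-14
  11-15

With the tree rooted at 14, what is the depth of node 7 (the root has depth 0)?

Climbing from 7 to the root: 7 – 12 – 9 – 6 – 14. That's 4 steps.

4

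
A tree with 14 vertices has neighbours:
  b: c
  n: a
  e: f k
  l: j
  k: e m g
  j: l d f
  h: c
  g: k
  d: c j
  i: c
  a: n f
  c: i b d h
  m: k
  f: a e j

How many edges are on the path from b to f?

4

Walking from b: b–c–d–j–f. Length 4.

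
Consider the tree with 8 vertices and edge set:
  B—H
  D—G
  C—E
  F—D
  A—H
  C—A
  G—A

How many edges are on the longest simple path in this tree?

Starting from B, a farthest node is F at distance 5.
One longest path: B-H-A-G-D-F.
So the diameter is 5.

5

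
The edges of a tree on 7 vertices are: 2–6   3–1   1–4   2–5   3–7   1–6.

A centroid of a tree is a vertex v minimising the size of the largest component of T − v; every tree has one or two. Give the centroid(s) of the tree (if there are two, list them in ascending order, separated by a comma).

Delete 1: the remaining components have sizes 3, 2, 1. Max 3 ≤ 3, so 1 is a centroid.
Every other node leaves some component of size > 3, so the centroid is unique.

1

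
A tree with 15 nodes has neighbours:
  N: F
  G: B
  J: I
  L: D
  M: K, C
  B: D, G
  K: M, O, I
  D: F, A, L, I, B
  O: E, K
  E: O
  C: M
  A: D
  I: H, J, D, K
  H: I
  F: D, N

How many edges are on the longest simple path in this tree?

6

A longest path is C - M - K - I - D - B - G, with 6 edges.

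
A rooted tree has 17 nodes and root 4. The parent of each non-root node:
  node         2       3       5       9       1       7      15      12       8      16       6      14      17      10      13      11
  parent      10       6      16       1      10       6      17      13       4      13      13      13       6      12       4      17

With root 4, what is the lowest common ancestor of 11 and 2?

Ancestors of 11 (toward the root): 11, 17, 6, 13, 4.
Ancestors of 2: 2, 10, 12, 13, 4.
The deepest node appearing in both lists is 13.

13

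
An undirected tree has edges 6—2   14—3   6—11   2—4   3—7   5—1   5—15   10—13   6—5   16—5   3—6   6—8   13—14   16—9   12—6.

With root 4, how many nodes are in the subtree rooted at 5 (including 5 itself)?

Descendants of 5 (including itself): 5, 16, 1, 15, 9. That's 5.

5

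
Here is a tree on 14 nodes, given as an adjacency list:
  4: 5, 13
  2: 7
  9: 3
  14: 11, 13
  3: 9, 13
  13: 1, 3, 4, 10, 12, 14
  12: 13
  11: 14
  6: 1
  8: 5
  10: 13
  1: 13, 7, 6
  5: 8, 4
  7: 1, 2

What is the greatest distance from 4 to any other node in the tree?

Distances from 4 peak at 4, attained at 2.
4-13-1-7-2

4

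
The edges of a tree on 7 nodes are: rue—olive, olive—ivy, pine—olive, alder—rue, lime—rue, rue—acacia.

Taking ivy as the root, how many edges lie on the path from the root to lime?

Path from ivy to lime: ivy → olive → rue → lime, which has 3 edges.

3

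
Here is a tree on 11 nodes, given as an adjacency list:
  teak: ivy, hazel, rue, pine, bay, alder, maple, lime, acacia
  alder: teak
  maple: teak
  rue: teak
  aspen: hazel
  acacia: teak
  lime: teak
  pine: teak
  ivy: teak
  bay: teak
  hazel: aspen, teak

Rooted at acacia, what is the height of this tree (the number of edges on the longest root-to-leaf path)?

A deepest node is aspen, reached by acacia – teak – hazel – aspen.
That path has 3 edges, so the height is 3.

3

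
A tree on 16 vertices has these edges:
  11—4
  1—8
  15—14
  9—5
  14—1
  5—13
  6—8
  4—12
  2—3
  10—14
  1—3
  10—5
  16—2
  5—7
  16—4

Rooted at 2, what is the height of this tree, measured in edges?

6

The longest root-to-leaf path is 2 → 3 → 1 → 14 → 10 → 5 → 13 (6 edges).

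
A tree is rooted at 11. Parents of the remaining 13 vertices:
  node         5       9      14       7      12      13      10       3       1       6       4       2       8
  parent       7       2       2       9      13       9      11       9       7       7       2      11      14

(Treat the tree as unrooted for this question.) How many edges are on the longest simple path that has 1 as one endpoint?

The node farthest from 1 is 8 (10 also at distance 5), via 1–7–9–2–14–8 — 5 edges.

5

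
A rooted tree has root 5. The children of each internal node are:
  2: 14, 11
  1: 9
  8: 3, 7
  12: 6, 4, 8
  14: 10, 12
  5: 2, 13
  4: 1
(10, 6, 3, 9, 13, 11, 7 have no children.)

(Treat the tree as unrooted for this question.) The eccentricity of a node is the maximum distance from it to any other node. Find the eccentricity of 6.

5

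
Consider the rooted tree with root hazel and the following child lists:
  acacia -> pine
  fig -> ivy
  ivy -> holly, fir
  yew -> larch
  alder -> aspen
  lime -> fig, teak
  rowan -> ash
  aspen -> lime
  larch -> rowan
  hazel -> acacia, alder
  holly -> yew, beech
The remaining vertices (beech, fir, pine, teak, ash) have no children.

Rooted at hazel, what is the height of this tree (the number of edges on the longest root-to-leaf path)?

A deepest node is ash, reached by hazel → alder → aspen → lime → fig → ivy → holly → yew → larch → rowan → ash.
That path has 10 edges, so the height is 10.

10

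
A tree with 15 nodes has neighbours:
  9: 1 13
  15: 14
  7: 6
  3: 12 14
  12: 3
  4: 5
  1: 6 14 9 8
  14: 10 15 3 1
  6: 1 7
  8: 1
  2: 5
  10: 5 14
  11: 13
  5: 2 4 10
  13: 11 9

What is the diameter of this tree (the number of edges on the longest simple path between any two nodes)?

7

BFS from 4 reaches 11 last, at distance 7; BFS from 11 confirms no node is farther.
Path: 4 - 5 - 10 - 14 - 1 - 9 - 13 - 11.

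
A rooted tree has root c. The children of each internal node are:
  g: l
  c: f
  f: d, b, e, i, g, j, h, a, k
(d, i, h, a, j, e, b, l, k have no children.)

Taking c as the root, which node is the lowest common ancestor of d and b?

f

Path d→root: d f c; path b→root: b f c.
First common node: f.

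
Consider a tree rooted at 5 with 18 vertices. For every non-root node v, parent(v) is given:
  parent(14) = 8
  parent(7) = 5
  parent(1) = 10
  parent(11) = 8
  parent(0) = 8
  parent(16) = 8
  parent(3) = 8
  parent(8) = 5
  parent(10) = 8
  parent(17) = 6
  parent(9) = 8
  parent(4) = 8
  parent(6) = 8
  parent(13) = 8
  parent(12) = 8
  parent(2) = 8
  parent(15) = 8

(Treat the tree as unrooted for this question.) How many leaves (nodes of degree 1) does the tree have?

14

Degree-1 nodes: 0, 1, 2, 3, 4, 7, 9, 11, 12, 13, 14, 15, 16, 17 — 14 of them.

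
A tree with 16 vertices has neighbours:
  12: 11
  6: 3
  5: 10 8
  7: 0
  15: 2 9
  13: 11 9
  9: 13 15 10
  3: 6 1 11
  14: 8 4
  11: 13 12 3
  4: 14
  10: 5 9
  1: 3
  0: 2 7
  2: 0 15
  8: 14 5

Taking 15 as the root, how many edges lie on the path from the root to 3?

4

15 – 9 – 13 – 11 – 3 — 4 edges.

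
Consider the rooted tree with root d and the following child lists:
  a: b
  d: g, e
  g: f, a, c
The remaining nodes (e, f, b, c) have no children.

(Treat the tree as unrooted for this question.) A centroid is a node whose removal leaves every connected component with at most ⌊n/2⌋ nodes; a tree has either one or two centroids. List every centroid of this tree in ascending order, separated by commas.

g

Removing g splits the tree into components of sizes 2, 2, 1, 1; the largest is 2 ≤ ⌊7/2⌋ = 3.
Every other node leaves some component of size > 3, so the centroid is unique.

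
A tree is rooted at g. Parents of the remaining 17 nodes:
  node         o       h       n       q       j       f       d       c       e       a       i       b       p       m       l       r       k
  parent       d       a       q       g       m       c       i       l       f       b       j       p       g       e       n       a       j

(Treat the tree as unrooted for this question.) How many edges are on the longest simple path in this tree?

15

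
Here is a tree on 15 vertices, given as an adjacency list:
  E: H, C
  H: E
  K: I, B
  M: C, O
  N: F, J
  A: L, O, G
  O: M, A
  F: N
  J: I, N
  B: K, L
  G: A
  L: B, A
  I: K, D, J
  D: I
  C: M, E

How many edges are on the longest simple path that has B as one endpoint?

7

A farthest node from B is H.
The path B-L-A-O-M-C-E-H has 7 edges.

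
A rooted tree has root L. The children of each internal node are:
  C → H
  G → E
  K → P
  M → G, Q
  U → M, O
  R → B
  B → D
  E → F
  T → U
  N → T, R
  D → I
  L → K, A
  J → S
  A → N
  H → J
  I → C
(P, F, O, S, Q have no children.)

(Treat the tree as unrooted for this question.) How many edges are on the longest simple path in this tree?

14

BFS from S reaches F last, at distance 14; BFS from F confirms no node is farther.
Path: S–J–H–C–I–D–B–R–N–T–U–M–G–E–F.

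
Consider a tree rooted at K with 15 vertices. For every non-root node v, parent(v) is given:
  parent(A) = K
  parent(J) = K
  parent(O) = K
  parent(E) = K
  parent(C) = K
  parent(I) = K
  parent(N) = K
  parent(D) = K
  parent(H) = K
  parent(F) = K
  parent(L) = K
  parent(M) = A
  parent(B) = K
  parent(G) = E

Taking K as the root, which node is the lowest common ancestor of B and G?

Ancestors of B (toward the root): B, K.
Ancestors of G: G, E, K.
The deepest node appearing in both lists is K.

K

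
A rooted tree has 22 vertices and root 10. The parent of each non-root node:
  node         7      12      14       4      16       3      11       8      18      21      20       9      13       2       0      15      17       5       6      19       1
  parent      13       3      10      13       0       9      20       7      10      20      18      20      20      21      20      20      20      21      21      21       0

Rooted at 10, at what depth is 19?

4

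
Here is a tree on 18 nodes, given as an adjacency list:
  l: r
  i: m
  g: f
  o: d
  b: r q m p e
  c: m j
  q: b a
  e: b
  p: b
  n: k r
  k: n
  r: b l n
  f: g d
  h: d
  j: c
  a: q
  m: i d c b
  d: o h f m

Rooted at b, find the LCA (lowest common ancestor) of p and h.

b

p's ancestor chain is p, b and h's is h, d, m, b; they first meet at b.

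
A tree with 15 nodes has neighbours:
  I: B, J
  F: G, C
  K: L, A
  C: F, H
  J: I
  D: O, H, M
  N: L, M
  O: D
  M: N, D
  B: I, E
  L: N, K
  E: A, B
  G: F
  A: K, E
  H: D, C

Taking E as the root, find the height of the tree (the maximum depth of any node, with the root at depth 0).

A deepest node is G, reached by E → A → K → L → N → M → D → H → C → F → G.
That path has 10 edges, so the height is 10.

10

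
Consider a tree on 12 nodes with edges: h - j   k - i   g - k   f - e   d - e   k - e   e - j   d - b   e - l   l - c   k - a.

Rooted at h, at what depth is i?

Climbing from i to the root: i → k → e → j → h. That's 4 steps.

4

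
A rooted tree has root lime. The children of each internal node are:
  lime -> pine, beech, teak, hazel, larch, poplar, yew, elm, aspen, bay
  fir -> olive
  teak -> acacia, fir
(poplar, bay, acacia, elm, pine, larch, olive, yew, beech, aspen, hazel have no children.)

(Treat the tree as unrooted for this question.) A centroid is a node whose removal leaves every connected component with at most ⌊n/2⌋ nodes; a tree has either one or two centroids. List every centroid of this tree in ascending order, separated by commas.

Delete lime: the remaining components have sizes 4, 1, 1, 1, 1, 1, 1, 1, 1, 1. Max 4 ≤ 7, so lime is a centroid.
No neighbour of lime does as well, so lime is the unique centroid.

lime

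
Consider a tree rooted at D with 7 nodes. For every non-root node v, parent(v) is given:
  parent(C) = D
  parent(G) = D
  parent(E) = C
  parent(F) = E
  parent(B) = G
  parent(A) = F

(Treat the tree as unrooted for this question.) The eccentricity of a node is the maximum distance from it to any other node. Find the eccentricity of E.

4

A farthest node from E is B.
The path E – C – D – G – B has 4 edges.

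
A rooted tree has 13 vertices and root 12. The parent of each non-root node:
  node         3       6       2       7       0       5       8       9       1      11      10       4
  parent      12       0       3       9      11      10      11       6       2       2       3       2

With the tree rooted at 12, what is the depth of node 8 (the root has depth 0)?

4

Climbing from 8 to the root: 8–11–2–3–12. That's 4 steps.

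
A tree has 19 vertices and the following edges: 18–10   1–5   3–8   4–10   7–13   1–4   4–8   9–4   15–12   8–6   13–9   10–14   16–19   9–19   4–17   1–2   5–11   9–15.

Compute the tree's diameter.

6

BFS from 11 reaches 16 last, at distance 6; BFS from 16 confirms no node is farther.
Path: 11 – 5 – 1 – 4 – 9 – 19 – 16.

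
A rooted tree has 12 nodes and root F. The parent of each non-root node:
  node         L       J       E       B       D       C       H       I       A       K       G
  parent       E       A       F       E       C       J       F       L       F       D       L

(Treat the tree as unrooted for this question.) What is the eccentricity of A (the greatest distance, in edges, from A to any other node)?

A farthest node from A is G (I, K also at distance 4).
The path A-F-E-L-G has 4 edges.

4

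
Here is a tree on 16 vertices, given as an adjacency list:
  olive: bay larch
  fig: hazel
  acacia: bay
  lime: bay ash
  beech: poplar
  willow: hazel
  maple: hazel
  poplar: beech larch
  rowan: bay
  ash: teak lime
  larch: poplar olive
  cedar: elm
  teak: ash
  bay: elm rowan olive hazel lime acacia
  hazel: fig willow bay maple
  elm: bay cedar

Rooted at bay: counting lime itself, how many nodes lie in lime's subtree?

3

lime's subtree: {lime, ash, teak}, size 3.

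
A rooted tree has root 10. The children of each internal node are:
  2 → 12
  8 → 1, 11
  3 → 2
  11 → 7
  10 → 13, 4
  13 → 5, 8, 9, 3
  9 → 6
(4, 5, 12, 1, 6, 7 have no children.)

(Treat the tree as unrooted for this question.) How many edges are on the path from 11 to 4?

The path is 11 – 8 – 13 – 10 – 4, which has 4 edges.

4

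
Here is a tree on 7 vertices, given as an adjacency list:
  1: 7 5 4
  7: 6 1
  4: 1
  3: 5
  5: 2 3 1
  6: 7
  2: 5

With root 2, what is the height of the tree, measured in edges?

4

The longest root-to-leaf path is 2 → 5 → 1 → 7 → 6 (4 edges).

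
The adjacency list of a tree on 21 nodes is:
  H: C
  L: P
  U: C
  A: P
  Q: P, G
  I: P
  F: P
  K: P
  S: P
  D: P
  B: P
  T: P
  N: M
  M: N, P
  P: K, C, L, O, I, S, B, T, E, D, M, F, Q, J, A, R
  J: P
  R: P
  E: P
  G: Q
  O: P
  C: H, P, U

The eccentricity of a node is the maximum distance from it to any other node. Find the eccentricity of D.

3

The node farthest from D is N (G, H, U also at distance 3), via D – P – M – N — 3 edges.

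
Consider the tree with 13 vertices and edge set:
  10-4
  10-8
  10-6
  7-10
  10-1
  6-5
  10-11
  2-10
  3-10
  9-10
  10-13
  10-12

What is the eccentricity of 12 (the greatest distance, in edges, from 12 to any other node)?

The node farthest from 12 is 5, via 12 – 10 – 6 – 5 — 3 edges.

3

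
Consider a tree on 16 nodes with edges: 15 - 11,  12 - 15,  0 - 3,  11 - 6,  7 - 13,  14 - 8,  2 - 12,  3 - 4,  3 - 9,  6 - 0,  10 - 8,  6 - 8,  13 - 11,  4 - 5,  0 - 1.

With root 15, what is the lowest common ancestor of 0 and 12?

15

0's ancestor chain is 0, 6, 11, 15 and 12's is 12, 15; they first meet at 15.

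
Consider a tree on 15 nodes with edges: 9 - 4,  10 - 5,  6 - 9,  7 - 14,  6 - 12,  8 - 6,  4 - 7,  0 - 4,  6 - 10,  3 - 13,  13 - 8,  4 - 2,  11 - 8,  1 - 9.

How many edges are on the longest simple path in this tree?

BFS from 14 reaches 3 last, at distance 7; BFS from 3 confirms no node is farther.
Path: 14 – 7 – 4 – 9 – 6 – 8 – 13 – 3.

7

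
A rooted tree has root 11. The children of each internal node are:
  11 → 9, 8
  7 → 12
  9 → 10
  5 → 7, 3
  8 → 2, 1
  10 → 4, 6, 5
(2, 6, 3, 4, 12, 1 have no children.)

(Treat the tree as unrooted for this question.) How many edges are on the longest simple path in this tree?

7

Starting from 12, a farthest node is 2 at distance 7.
One longest path: 12 - 7 - 5 - 10 - 9 - 11 - 8 - 2.
So the diameter is 7.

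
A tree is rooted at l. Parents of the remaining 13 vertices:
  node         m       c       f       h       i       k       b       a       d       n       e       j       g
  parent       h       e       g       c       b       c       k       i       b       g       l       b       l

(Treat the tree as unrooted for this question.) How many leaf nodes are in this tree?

6

Degree-1 nodes: a, d, f, j, m, n — 6 of them.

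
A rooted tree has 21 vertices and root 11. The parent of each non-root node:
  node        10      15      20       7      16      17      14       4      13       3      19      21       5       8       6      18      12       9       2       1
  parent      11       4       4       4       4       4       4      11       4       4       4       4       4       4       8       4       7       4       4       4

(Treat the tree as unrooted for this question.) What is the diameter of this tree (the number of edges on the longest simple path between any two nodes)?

4

BFS from 10 reaches 6 last, at distance 4; BFS from 6 confirms no node is farther.
Path: 10-11-4-8-6.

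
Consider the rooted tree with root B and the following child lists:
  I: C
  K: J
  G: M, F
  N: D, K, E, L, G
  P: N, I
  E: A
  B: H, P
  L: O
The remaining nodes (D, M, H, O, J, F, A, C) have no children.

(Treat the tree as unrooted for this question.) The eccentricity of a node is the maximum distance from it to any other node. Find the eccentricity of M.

5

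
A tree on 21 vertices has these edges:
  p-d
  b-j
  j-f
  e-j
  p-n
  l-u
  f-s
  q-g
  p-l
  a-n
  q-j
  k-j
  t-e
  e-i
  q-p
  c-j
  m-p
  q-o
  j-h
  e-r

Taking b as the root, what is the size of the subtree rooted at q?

10

Descendants of q (including itself): q, o, p, g, l, n, d, m, u, a. That's 10.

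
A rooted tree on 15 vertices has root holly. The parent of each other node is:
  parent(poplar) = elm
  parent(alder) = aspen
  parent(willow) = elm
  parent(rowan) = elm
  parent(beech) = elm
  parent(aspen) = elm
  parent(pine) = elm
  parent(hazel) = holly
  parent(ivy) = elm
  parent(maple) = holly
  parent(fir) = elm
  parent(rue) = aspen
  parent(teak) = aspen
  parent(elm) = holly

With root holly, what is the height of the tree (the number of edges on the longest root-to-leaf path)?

A deepest node is rue, reached by holly-elm-aspen-rue.
That path has 3 edges, so the height is 3.

3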